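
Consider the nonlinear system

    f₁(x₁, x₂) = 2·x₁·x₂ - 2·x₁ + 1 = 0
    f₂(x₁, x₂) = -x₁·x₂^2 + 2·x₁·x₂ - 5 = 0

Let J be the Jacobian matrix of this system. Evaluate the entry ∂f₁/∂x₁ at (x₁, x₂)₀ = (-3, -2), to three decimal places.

-6.000

∂f₁/∂x₁ = 2·x₂ - 2.
At (-3, -2) this is -6.000.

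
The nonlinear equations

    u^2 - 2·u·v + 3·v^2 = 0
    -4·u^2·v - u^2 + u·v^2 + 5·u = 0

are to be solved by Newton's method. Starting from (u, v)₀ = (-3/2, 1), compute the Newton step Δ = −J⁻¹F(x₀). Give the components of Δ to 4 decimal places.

At (-3/2, 1): F = (8.2500, -20.2500).
Jacobian J = [[2·u - 2·v, -2·u + 6·v], [-8·u·v - 2·u + v^2 + 5, -4·u^2 + 2·u·v]].
At the point, J = [[-5.0000, 9.0000], [21.0000, -12.0000]] (det J = -129.0000).
Solving J·Δ = −F gives Δ = (0.6453, -0.5581).

(0.6453, -0.5581)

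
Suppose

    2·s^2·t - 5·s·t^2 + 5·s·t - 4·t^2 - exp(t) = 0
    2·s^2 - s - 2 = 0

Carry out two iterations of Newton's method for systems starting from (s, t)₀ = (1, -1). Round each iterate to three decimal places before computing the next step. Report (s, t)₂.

(1.282, 0.055)

At (1, -1): F = (-16.36788, -1.000).
Jacobian J = [[4·s·t - 5·t^2 + 5·t, 2·s^2 - 10·s·t + 5·s - 8·t - exp(t)], [4·s - 1, 0]].
At the point, J = [[-14.000, 24.63212], [3.000, 0.000]] (det J = -73.89636).
Solving J·Δ = −F gives Δ = (0.333, 0.854).
Then the next iterate is (s, t)₁ = (1.333, -0.146).
Round to (1.333, -0.146) and repeat: F = (-2.58343, 0.22078), J = [[-1.61505, 12.46880], [4.332, 0.000]].
Δ = (-0.051, 0.201), so (s, t)₂ = (1.282, 0.055).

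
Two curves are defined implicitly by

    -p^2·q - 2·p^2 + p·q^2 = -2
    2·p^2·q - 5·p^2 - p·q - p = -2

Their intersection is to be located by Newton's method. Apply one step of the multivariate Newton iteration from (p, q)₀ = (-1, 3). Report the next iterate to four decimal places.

At (-1, 3): F = (-12.0000, 7.0000).
Jacobian J = [[-2·p·q - 4·p + q^2, -p^2 + 2·p·q], [4·p·q - 10·p - q - 1, 2·p^2 - p]].
At the point, J = [[19.0000, -7.0000], [-6.0000, 3.0000]] (det J = 15.0000).
Solving J·Δ = −F gives Δ = (-0.8667, -4.0667).
Then the next iterate is (p, q)₁ = (-1.8667, -1.0667).

(-1.8667, -1.0667)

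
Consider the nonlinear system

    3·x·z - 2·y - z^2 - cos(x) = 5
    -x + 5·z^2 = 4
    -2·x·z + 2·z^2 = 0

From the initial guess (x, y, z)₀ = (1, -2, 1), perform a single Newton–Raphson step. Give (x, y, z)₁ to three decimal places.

(1.000, -1.770, 1.000)

At (1, -2, 1): F = (0.45970, 0.000, 0.000).
Jacobian J = [[3·z + sin(x), -2, 3·x - 2·z], [-1, 0, 10·z], [-2·z, 0, -2·x + 4·z]].
At the point, J = [[3.84147, -2.000, 1.000], [-1.000, 0.000, 10.000], [-2.000, 0.000, 2.000]] (det J = 36.000).
Solving J·Δ = −F gives Δ = (0.000, 0.230, 0.000).
Then the next iterate is (x, y, z)₁ = (1.000, -1.770, 1.000).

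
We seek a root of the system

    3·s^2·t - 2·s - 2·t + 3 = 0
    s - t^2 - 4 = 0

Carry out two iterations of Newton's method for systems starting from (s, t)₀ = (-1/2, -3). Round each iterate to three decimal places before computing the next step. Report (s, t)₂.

(-18.676, 17.509)

At (-1/2, -3): F = (7.750, -13.500).
Jacobian J = [[6·s·t - 2, 3·s^2 - 2], [1, -2·t]].
At the point, J = [[7.000, -1.250], [1.000, 6.000]] (det J = 43.250).
Solving J·Δ = −F gives Δ = (-0.685, 2.364).
Then the next iterate is (s, t)₁ = (-1.185, -0.636).
Round to (-1.185, -0.636) and repeat: F = (3.96274, -5.58950), J = [[2.52196, 2.21267], [1.000, 1.272]].
Δ = (-17.491, 18.145), so (s, t)₂ = (-18.676, 17.509).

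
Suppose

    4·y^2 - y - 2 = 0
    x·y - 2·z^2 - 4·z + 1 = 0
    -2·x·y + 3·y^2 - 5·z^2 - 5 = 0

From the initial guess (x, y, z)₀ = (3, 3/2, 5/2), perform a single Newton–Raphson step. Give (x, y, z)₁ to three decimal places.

At (3, 3/2, 5/2): F = (5.500, -17.000, -38.500).
Jacobian J = [[0, 8·y - 1, 0], [y, x, -4·z - 4], [-2·y, -2·x + 6·y, -10·z]].
At the point, J = [[0.000, 11.000, 0.000], [1.500, 3.000, -14.000], [-3.000, 3.000, -25.000]] (det J = 874.500).
Solving J·Δ = −F gives Δ = (-1.226, -0.500, -1.453).
Then the next iterate is (x, y, z)₁ = (1.774, 1.000, 1.047).

(1.774, 1.000, 1.047)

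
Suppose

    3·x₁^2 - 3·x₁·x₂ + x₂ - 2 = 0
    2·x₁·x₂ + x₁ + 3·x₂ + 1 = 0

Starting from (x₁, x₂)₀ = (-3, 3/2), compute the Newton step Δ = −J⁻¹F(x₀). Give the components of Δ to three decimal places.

At (-3, 3/2): F = (40.000, -6.500).
Jacobian J = [[6·x₁ - 3·x₂, -3·x₁ + 1], [2·x₂ + 1, 2·x₁ + 3]].
At the point, J = [[-22.500, 10.000], [4.000, -3.000]] (det J = 27.500).
Solving J·Δ = −F gives Δ = (2.000, 0.500).

(2.000, 0.500)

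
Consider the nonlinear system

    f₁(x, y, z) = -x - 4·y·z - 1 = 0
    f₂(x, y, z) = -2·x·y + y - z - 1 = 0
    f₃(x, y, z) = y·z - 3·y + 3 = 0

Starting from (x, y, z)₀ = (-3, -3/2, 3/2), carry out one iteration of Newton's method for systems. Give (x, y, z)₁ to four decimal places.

(-5.0714, 1.3393, 2.1607)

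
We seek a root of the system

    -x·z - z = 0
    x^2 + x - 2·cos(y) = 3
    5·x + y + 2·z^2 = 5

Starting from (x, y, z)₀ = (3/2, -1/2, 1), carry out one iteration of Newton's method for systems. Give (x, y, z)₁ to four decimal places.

(1.6385, -0.9707, -0.0554)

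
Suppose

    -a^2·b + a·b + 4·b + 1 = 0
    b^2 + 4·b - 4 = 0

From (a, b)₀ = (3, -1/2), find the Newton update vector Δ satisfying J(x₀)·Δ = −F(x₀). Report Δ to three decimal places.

(0.733, 1.917)

At (3, -1/2): F = (2.000, -5.750).
Jacobian J = [[-2·a·b + b, -a^2 + a + 4], [0, 2·b + 4]].
At the point, J = [[2.500, -2.000], [0.000, 3.000]] (det J = 7.500).
Solving J·Δ = −F gives Δ = (0.733, 1.917).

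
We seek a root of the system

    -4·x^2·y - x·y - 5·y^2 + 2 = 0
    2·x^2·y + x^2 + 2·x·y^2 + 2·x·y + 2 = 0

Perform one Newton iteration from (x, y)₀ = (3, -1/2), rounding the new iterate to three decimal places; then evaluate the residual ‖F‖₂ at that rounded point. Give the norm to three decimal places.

4.322

At (3, -1/2): F = (20.250, 0.500).
Jacobian J = [[-8·x·y - y, -4·x^2 - x - 10·y], [4·x·y + 2·x + 2·y^2 + 2·y, 2·x^2 + 4·x·y + 2·x]].
At the point, J = [[12.500, -34.000], [-0.500, 18.000]] (det J = 208.000).
Solving J·Δ = −F gives Δ = (-1.834, -0.079).
Then the next iterate is (x, y)₁ = (1.166, -0.579).
Re-evaluating at (1.166, -0.579): F = (4.14764, 1.21674), so ‖F‖₂ = 4.322.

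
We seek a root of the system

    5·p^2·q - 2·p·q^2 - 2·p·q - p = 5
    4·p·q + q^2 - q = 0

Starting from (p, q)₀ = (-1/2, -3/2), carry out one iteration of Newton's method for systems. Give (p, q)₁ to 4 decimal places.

At (-1/2, -3/2): F = (-5.6250, 6.7500).
Jacobian J = [[10·p·q - 2·q^2 - 2·q - 1, 5·p^2 - 4·p·q - 2·p], [4·q, 4·p + 2·q - 1]].
At the point, J = [[5.0000, -0.7500], [-6.0000, -6.0000]] (det J = -34.5000).
Solving J·Δ = −F gives Δ = (1.1250, 0.0000).
Then the next iterate is (p, q)₁ = (0.6250, -1.5000).

(0.6250, -1.5000)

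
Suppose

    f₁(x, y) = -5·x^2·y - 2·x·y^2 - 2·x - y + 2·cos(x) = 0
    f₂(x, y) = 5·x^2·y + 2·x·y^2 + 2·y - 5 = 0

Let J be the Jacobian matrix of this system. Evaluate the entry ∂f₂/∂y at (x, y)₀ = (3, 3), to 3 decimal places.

∂f₂/∂y = 5·x^2 + 4·x·y + 2.
At (3, 3) this is 83.000.

83.000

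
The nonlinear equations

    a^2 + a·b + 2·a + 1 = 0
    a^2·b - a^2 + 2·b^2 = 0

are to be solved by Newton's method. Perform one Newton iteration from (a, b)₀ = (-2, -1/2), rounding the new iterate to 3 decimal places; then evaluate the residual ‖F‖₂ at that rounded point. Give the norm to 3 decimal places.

At (-2, -1/2): F = (2.000, -5.500).
Jacobian J = [[2·a + b + 2, a], [2·a·b - 2·a, a^2 + 4·b]].
At the point, J = [[-2.500, -2.000], [6.000, 2.000]] (det J = 7.000).
Solving J·Δ = −F gives Δ = (1.000, -0.250).
Then the next iterate is (a, b)₁ = (-1.000, -0.750).
Re-evaluating at (-1.000, -0.750): F = (0.750, -0.625), so ‖F‖₂ = 0.976.

0.976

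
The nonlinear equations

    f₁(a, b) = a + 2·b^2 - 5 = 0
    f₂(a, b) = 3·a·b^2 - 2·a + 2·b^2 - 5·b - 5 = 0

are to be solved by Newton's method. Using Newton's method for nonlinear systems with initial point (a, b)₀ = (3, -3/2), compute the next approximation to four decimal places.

(6.4211, -0.5132)

At (3, -3/2): F = (2.5000, 21.2500).
Jacobian J = [[1, 4·b], [3·b^2 - 2, 6·a·b + 4·b - 5]].
At the point, J = [[1.0000, -6.0000], [4.7500, -38.0000]] (det J = -9.5000).
Solving J·Δ = −F gives Δ = (3.4211, 0.9868).
Then the next iterate is (a, b)₁ = (6.4211, -0.5132).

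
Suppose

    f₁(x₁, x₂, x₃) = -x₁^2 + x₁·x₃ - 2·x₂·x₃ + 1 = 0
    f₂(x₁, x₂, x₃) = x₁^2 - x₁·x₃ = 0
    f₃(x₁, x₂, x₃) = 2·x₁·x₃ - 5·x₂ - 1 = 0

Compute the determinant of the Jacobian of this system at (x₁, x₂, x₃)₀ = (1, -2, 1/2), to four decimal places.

J = [[-2·x₁ + x₃, -2·x₃, x₁ - 2·x₂], [2·x₁ - x₃, 0, -x₁], [2·x₃, -5, 2·x₁]].
At the point, J = [[-1.5000, -1.0000, 5.0000], [1.5000, 0.0000, -1.0000], [1.0000, -5.0000, 2.0000]].
det J = -26.0000.

-26.0000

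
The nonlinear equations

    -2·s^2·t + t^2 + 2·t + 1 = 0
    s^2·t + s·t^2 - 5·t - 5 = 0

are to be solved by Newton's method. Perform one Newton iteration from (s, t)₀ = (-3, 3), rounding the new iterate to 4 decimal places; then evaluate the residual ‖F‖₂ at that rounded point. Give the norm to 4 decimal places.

12.0981

At (-3, 3): F = (-38.0000, -20.0000).
Jacobian J = [[-4·s·t, -2·s^2 + 2·t + 2], [2·s·t + t^2, s^2 + 2·s·t - 5]].
At the point, J = [[36.0000, -10.0000], [-9.0000, -14.0000]] (det J = -594.0000).
Solving J·Δ = −F gives Δ = (0.5589, -1.7879).
Then the next iterate is (s, t)₁ = (-2.4411, 1.2121).
Re-evaluating at (-2.4411, 1.2121): F = (-9.552347, -7.424064), so ‖F‖₂ = 12.0981.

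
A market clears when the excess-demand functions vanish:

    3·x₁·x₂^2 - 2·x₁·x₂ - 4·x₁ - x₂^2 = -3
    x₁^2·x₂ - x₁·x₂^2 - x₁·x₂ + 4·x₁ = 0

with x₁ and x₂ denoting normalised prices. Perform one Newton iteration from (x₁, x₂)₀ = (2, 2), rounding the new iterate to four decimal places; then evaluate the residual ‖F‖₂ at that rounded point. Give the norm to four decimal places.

At (2, 2): F = (7.0000, 4.0000).
Jacobian J = [[3·x₂^2 - 2·x₂ - 4, 6·x₁·x₂ - 2·x₁ - 2·x₂], [2·x₁·x₂ - x₂^2 - x₂ + 4, x₁^2 - 2·x₁·x₂ - x₁]].
At the point, J = [[4.0000, 16.0000], [6.0000, -6.0000]] (det J = -120.0000).
Solving J·Δ = −F gives Δ = (-0.8833, -0.2167).
Then the next iterate is (x₁, x₂)₁ = (1.1167, 1.7833).
Re-evaluating at (1.1167, 1.7833): F = (2.024069, 1.147914), so ‖F‖₂ = 2.3269.

2.3269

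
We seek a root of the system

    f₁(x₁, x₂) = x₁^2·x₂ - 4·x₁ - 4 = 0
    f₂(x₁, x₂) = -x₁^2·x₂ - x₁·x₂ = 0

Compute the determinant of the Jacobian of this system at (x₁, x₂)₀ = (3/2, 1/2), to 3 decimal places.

13.875

J = [[2·x₁·x₂ - 4, x₁^2], [-2·x₁·x₂ - x₂, -x₁^2 - x₁]].
At the point, J = [[-2.500, 2.250], [-2.000, -3.750]].
det J = 13.875.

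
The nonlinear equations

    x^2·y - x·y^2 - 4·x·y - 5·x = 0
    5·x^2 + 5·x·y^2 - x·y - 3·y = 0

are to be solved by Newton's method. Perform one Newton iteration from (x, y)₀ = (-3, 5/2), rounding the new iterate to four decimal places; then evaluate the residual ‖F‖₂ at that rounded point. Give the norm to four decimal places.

28.3408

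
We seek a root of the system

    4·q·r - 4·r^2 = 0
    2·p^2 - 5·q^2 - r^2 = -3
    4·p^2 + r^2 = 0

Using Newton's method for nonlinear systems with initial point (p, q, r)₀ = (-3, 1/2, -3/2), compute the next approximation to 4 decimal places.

(-1.5523, 1.2267, -0.3314)

At (-3, 1/2, -3/2): F = (-12.0000, 17.5000, 38.2500).
Jacobian J = [[0, 4·r, 4·q - 8·r], [4·p, -10·q, -2·r], [8·p, 0, 2·r]].
At the point, J = [[0.0000, -6.0000, 14.0000], [-12.0000, -5.0000, 3.0000], [-24.0000, 0.0000, -3.0000]] (det J = -1032.0000).
Solving J·Δ = −F gives Δ = (1.4477, 0.7267, 1.1686).
Then the next iterate is (p, q, r)₁ = (-1.5523, 1.2267, -0.3314).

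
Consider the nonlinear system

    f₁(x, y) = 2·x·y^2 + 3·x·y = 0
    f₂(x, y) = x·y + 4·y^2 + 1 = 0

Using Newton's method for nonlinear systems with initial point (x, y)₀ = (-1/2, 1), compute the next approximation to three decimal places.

(-0.427, 0.390)

At (-1/2, 1): F = (-2.500, 4.500).
Jacobian J = [[2·y^2 + 3·y, 4·x·y + 3·x], [y, x + 8·y]].
At the point, J = [[5.000, -3.500], [1.000, 7.500]] (det J = 41.000).
Solving J·Δ = −F gives Δ = (0.073, -0.610).
Then the next iterate is (x, y)₁ = (-0.427, 0.390).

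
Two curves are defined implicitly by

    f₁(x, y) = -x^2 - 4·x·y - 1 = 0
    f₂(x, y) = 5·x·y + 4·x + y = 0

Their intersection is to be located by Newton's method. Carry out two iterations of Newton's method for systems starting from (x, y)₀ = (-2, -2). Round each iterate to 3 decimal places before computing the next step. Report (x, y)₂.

At (-2, -2): F = (-21.000, 10.000).
Jacobian J = [[-2·x - 4·y, -4·x], [5·y + 4, 5·x + 1]].
At the point, J = [[12.000, 8.000], [-6.000, -9.000]] (det J = -60.000).
Solving J·Δ = −F gives Δ = (1.817, -0.100).
Then the next iterate is (x, y)₁ = (-0.183, -2.100).
Round to (-0.183, -2.100) and repeat: F = (-2.57069, -0.91050), J = [[8.766, 0.732], [-6.500, 0.085]].
Δ = (-0.081, 4.487), so (x, y)₂ = (-0.264, 2.387).

(-0.264, 2.387)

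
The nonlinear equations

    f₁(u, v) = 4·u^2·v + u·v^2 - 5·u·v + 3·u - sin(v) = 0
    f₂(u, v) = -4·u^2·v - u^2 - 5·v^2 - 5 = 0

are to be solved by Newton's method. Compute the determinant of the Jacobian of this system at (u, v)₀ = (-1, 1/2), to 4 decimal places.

-13.4845

J = [[8·u·v + v^2 - 5·v + 3, 4·u^2 + 2·u·v - 5·u - cos(v)], [-8·u·v - 2·u, -4·u^2 - 10·v]].
At the point, J = [[-3.2500, 7.122417], [6.0000, -9.0000]].
det J = -13.4845.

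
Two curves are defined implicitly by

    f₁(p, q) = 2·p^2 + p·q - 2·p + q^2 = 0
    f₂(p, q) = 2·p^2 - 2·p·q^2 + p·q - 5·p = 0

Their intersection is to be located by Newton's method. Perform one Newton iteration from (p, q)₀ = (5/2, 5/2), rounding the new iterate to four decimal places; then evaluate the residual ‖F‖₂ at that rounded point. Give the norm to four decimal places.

9.4004

At (5/2, 5/2): F = (20.0000, -25.0000).
Jacobian J = [[4·p + q - 2, p + 2·q], [4·p - 2·q^2 + q - 5, -4·p·q + p]].
At the point, J = [[10.5000, 7.5000], [-5.0000, -22.5000]] (det J = -198.7500).
Solving J·Δ = −F gives Δ = (-1.3208, -0.8176).
Then the next iterate is (p, q)₁ = (1.1792, 1.6824).
Re-evaluating at (1.1792, 1.6824): F = (5.236981, -7.806469), so ‖F‖₂ = 9.4004.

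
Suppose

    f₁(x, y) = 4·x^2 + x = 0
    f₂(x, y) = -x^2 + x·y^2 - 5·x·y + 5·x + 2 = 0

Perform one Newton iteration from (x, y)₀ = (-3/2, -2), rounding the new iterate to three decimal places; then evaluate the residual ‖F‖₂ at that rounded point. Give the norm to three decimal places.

7.784

At (-3/2, -2): F = (7.500, -28.750).
Jacobian J = [[8·x + 1, 0], [-2·x + y^2 - 5·y + 5, 2·x·y - 5·x]].
At the point, J = [[-11.000, 0.000], [22.000, 13.500]] (det J = -148.500).
Solving J·Δ = −F gives Δ = (0.682, 1.019).
Then the next iterate is (x, y)₁ = (-0.818, -0.981).
Re-evaluating at (-0.818, -0.981): F = (1.85850, -7.55863), so ‖F‖₂ = 7.784.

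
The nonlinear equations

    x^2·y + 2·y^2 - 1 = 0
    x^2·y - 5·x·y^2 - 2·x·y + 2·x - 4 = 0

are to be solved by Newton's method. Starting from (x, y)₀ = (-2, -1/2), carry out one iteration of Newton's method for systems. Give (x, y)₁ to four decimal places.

At (-2, -1/2): F = (-2.5000, -9.5000).
Jacobian J = [[2·x·y, x^2 + 4·y], [2·x·y - 5·y^2 - 2·y + 2, x^2 - 10·x·y - 2·x]].
At the point, J = [[2.0000, 2.0000], [3.7500, -2.0000]] (det J = -11.5000).
Solving J·Δ = −F gives Δ = (2.0870, -0.8370).
Then the next iterate is (x, y)₁ = (0.0870, -1.3370).

(0.0870, -1.3370)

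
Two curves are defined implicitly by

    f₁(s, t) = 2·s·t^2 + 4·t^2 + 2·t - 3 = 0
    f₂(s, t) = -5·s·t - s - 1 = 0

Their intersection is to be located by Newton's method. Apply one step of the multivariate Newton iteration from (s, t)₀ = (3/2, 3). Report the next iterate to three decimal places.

(0.437, 1.935)

At (3/2, 3): F = (66.000, -25.000).
Jacobian J = [[2·t^2, 4·s·t + 8·t + 2], [-5·t - 1, -5·s]].
At the point, J = [[18.000, 44.000], [-16.000, -7.500]] (det J = 569.000).
Solving J·Δ = −F gives Δ = (-1.063, -1.065).
Then the next iterate is (s, t)₁ = (0.437, 1.935).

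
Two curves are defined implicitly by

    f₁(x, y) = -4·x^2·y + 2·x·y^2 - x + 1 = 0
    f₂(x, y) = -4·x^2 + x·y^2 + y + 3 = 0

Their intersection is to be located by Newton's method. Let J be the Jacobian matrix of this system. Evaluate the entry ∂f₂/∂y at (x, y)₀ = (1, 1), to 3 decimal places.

3.000

∂f₂/∂y = 2·x·y + 1.
At (1, 1) this is 3.000.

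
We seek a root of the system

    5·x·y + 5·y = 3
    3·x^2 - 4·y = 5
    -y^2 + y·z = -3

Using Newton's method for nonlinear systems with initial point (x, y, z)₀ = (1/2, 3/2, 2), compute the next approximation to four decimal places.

(1.3357, -0.4357, -1.7905)

At (1/2, 3/2, 2): F = (8.2500, -10.2500, 3.7500).
Jacobian J = [[5·y, 5·x + 5, 0], [6·x, -4, 0], [0, -2·y + z, y]].
At the point, J = [[7.5000, 7.5000, 0.0000], [3.0000, -4.0000, 0.0000], [0.0000, -1.0000, 1.5000]] (det J = -78.7500).
Solving J·Δ = −F gives Δ = (0.8357, -1.9357, -3.7905).
Then the next iterate is (x, y, z)₁ = (1.3357, -0.4357, -1.7905).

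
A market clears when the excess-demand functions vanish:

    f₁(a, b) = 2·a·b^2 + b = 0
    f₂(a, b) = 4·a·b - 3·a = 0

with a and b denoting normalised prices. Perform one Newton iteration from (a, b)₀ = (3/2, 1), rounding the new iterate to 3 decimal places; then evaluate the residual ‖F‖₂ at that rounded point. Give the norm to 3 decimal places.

At (3/2, 1): F = (4.000, 1.500).
Jacobian J = [[2·b^2, 4·a·b + 1], [4·b - 3, 4·a]].
At the point, J = [[2.000, 7.000], [1.000, 6.000]] (det J = 5.000).
Solving J·Δ = −F gives Δ = (-2.700, 0.200).
Then the next iterate is (a, b)₁ = (-1.200, 1.200).
Re-evaluating at (-1.200, 1.200): F = (-2.256, -2.160), so ‖F‖₂ = 3.123.

3.123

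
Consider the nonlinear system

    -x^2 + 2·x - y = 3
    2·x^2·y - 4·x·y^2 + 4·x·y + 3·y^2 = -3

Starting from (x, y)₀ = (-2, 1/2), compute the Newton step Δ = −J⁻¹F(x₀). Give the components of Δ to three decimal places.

(1.917, 0.000)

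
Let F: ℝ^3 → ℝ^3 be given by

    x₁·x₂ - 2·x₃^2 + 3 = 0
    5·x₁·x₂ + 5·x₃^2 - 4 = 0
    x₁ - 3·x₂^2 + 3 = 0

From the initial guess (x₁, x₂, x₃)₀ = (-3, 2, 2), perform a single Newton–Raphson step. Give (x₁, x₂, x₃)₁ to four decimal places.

(-1.5524, 1.1206, 1.3167)

At (-3, 2, 2): F = (-11.0000, -14.0000, -12.0000).
Jacobian J = [[x₂, x₁, -4·x₃], [5·x₂, 5·x₁, 10·x₃], [1, -6·x₂, 0]].
At the point, J = [[2.0000, -3.0000, -8.0000], [10.0000, -15.0000, 20.0000], [1.0000, -12.0000, 0.0000]] (det J = 1260.0000).
Solving J·Δ = −F gives Δ = (1.4476, -0.8794, -0.6833).
Then the next iterate is (x₁, x₂, x₃)₁ = (-1.5524, 1.1206, 1.3167).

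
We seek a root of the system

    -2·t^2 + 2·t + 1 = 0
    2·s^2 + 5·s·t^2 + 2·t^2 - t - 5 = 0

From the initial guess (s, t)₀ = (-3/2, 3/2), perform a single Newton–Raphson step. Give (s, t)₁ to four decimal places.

(0.8214, 1.3750)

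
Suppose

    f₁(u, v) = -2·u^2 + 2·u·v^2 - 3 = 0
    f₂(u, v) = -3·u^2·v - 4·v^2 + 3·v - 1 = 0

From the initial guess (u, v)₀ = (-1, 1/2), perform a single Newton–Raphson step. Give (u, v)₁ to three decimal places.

At (-1, 1/2): F = (-5.500, -2.000).
Jacobian J = [[-4·u + 2·v^2, 4·u·v], [-6·u·v, -3·u^2 - 8·v + 3]].
At the point, J = [[4.500, -2.000], [3.000, -4.000]] (det J = -12.000).
Solving J·Δ = −F gives Δ = (1.500, 0.625).
Then the next iterate is (u, v)₁ = (0.500, 1.125).

(0.500, 1.125)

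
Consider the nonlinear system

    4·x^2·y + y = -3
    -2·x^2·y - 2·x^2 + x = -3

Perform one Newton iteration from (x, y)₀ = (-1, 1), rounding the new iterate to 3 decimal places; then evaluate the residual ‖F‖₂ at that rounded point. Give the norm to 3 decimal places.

3.715

At (-1, 1): F = (8.000, -2.000).
Jacobian J = [[8·x·y, 4·x^2 + 1], [-4·x·y - 4·x + 1, -2·x^2]].
At the point, J = [[-8.000, 5.000], [9.000, -2.000]] (det J = -29.000).
Solving J·Δ = −F gives Δ = (-0.207, -1.931).
Then the next iterate is (x, y)₁ = (-1.207, -0.931).
Re-evaluating at (-1.207, -0.931): F = (-3.35631, 1.59195), so ‖F‖₂ = 3.715.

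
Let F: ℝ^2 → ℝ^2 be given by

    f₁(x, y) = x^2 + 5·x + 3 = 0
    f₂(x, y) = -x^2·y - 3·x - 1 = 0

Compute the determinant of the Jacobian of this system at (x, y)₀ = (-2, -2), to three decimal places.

J = [[2·x + 5, 0], [-2·x·y - 3, -x^2]].
At the point, J = [[1.000, 0.000], [-11.000, -4.000]].
det J = -4.000.

-4.000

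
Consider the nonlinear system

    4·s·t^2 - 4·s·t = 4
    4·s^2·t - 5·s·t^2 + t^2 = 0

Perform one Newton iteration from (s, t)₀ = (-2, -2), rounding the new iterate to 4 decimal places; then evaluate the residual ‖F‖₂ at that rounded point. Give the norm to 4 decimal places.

16.6655

At (-2, -2): F = (-52.0000, 12.0000).
Jacobian J = [[4·t^2 - 4·t, 8·s·t - 4·s], [8·s·t - 5·t^2, 4·s^2 - 10·s·t + 2·t]].
At the point, J = [[24.0000, 40.0000], [12.0000, -28.0000]] (det J = -1152.0000).
Solving J·Δ = −F gives Δ = (0.8472, 0.7917).
Then the next iterate is (s, t)₁ = (-1.1528, -1.2083).
Re-evaluating at (-1.1528, -1.2083): F = (-16.304014, 3.452294), so ‖F‖₂ = 16.6655.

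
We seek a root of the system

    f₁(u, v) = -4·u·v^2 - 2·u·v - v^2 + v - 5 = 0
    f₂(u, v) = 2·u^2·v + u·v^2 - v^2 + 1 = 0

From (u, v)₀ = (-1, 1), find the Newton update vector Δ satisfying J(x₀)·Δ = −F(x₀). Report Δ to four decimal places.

(0.2821, 0.0769)

At (-1, 1): F = (1.0000, 1.0000).
Jacobian J = [[-4·v^2 - 2·v, -8·u·v - 2·u - 2·v + 1], [4·u·v + v^2, 2·u^2 + 2·u·v - 2·v]].
At the point, J = [[-6.0000, 9.0000], [-3.0000, -2.0000]] (det J = 39.0000).
Solving J·Δ = −F gives Δ = (0.2821, 0.0769).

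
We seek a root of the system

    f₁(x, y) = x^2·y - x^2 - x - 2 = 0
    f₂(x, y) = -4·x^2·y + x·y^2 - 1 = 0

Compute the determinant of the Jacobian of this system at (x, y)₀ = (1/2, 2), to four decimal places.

J = [[2·x·y - 2·x - 1, x^2], [-8·x·y + y^2, -4·x^2 + 2·x·y]].
At the point, J = [[0.0000, 0.2500], [-4.0000, 1.0000]].
det J = 1.0000.

1.0000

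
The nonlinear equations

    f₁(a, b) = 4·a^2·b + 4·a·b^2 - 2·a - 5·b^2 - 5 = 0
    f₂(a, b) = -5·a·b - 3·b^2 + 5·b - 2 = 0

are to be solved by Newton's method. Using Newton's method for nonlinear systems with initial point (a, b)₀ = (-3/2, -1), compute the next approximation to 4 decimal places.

At (-3/2, -1): F = (-22.0000, -17.5000).
Jacobian J = [[8·a·b + 4·b^2 - 2, 4·a^2 + 8·a·b - 10·b], [-5·b, -5·a - 6·b + 5]].
At the point, J = [[14.0000, 31.0000], [5.0000, 18.5000]] (det J = 104.0000).
Solving J·Δ = −F gives Δ = (-1.3029, 1.2981).
Then the next iterate is (a, b)₁ = (-2.8029, 0.2981).

(-2.8029, 0.2981)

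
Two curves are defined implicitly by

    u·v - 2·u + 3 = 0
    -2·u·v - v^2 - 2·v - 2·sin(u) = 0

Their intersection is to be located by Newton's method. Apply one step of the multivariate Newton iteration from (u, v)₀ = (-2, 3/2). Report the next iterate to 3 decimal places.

At (-2, 3/2): F = (4.000, 2.56859).
Jacobian J = [[v - 2, u], [-2·v - 2·cos(u), -2·u - 2·v - 2]].
At the point, J = [[-0.500, -2.000], [-2.16771, -1.000]] (det J = -3.83541).
Solving J·Δ = −F gives Δ = (0.296, 1.926).
Then the next iterate is (u, v)₁ = (-1.704, 3.426).

(-1.704, 3.426)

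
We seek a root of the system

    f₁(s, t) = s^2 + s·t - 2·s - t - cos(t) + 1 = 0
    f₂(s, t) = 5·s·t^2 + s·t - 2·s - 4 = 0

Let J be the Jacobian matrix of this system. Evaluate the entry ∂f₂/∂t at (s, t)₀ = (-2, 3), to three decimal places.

-62.000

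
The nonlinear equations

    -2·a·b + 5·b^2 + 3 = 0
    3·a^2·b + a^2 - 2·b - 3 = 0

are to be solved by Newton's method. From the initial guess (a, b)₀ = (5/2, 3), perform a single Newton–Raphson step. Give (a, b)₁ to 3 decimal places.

(1.919, 1.541)

At (5/2, 3): F = (33.000, 53.500).
Jacobian J = [[-2·b, -2·a + 10·b], [6·a·b + 2·a, 3·a^2 - 2]].
At the point, J = [[-6.000, 25.000], [50.000, 16.750]] (det J = -1350.500).
Solving J·Δ = −F gives Δ = (-0.581, -1.459).
Then the next iterate is (a, b)₁ = (1.919, 1.541).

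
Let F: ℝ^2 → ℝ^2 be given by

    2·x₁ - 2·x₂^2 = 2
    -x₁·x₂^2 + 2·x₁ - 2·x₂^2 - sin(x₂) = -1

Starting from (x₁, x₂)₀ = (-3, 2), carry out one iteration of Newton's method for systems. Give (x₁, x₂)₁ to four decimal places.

(-14.9889, -2.9972)

At (-3, 2): F = (-16.0000, -1.909297).
Jacobian J = [[2, -4·x₂], [-x₂^2 + 2, -2·x₁·x₂ - 4·x₂ - cos(x₂)]].
At the point, J = [[2.0000, -8.0000], [-2.0000, 4.416147]] (det J = -7.167706).
Solving J·Δ = −F gives Δ = (-11.9889, -4.9972).
Then the next iterate is (x₁, x₂)₁ = (-14.9889, -2.9972).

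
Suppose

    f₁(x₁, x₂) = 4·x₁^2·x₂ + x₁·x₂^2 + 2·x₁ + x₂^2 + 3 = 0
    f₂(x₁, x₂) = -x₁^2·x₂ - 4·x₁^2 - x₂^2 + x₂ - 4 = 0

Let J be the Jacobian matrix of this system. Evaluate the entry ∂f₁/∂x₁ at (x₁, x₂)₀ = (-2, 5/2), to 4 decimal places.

∂f₁/∂x₁ = 8·x₁·x₂ + x₂^2 + 2.
At (-2, 5/2) this is -31.7500.

-31.7500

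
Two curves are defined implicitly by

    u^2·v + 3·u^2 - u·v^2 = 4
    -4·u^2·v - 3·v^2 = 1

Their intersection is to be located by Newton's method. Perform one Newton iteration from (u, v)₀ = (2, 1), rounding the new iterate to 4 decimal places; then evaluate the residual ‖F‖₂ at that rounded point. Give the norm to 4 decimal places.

At (2, 1): F = (10.0000, -20.0000).
Jacobian J = [[2·u·v + 6·u - v^2, u^2 - 2·u·v], [-8·u·v, -4·u^2 - 6·v]].
At the point, J = [[15.0000, 0.0000], [-16.0000, -22.0000]] (det J = -330.0000).
Solving J·Δ = −F gives Δ = (-0.6667, -0.4242).
Then the next iterate is (u, v)₁ = (1.3333, 0.5758).
Re-evaluating at (1.3333, 0.5758): F = (1.914610, -6.089010), so ‖F‖₂ = 6.3829.

6.3829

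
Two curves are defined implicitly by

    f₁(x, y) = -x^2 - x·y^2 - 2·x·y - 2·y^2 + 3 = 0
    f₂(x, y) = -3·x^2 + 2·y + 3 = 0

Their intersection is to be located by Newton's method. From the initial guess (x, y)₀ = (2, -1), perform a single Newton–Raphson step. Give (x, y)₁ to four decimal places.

At (2, -1): F = (-1.0000, -11.0000).
Jacobian J = [[-2·x - y^2 - 2·y, -2·x·y - 2·x - 4·y], [-6·x, 2]].
At the point, J = [[-3.0000, 4.0000], [-12.0000, 2.0000]] (det J = 42.0000).
Solving J·Δ = −F gives Δ = (-1.0000, -0.5000).
Then the next iterate is (x, y)₁ = (1.0000, -1.5000).

(1.0000, -1.5000)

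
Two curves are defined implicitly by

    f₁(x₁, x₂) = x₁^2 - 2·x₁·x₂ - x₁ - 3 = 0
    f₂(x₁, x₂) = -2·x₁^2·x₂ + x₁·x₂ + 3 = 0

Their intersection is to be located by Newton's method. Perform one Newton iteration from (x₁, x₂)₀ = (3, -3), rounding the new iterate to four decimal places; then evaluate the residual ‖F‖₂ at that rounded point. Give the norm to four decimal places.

48.2664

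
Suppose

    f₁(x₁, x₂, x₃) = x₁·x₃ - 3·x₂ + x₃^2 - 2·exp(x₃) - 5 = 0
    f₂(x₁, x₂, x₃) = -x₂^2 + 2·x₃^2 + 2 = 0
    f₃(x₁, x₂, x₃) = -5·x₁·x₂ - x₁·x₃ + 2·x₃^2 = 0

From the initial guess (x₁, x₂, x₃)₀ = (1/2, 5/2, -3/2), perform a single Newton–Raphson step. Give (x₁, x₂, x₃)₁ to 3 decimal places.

(-2.821, -9.591, 8.617)

At (1/2, 5/2, -3/2): F = (-11.44626, 0.250, -1.000).
Jacobian J = [[x₃, -3, x₁ + 2·x₃ - 2·exp(x₃)], [0, -2·x₂, 4·x₃], [-5·x₂ - x₃, -5·x₁, -x₁ + 4·x₃]].
At the point, J = [[-1.500, -3.000, -2.94626], [0.000, -5.000, -6.000], [-11.000, -2.500, -6.500]] (det J = -62.20568).
Solving J·Δ = −F gives Δ = (-3.321, -12.091, 10.117).
Then the next iterate is (x₁, x₂, x₃)₁ = (-2.821, -9.591, 8.617).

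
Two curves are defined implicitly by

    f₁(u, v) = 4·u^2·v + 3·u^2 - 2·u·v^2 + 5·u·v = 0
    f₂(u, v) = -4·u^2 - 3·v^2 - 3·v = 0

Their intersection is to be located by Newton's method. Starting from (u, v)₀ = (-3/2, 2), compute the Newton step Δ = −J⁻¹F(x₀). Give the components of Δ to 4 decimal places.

At (-3/2, 2): F = (21.7500, -27.0000).
Jacobian J = [[8·u·v + 6·u - 2·v^2 + 5·v, 4·u^2 - 4·u·v + 5·u], [-8·u, -6·v - 3]].
At the point, J = [[-31.0000, 13.5000], [12.0000, -15.0000]] (det J = 303.0000).
Solving J·Δ = −F gives Δ = (-0.1262, -1.9010).

(-0.1262, -1.9010)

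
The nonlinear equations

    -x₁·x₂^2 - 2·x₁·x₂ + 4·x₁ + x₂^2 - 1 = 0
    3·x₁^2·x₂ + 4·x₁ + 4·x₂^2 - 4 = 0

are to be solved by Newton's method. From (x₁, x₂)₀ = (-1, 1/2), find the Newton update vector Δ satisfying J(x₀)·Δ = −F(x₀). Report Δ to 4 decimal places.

At (-1, 1/2): F = (-3.5000, -5.5000).
Jacobian J = [[-x₂^2 - 2·x₂ + 4, -2·x₁·x₂ - 2·x₁ + 2·x₂], [6·x₁·x₂ + 4, 3·x₁^2 + 8·x₂]].
At the point, J = [[2.7500, 4.0000], [1.0000, 7.0000]] (det J = 15.2500).
Solving J·Δ = −F gives Δ = (0.1639, 0.7623).

(0.1639, 0.7623)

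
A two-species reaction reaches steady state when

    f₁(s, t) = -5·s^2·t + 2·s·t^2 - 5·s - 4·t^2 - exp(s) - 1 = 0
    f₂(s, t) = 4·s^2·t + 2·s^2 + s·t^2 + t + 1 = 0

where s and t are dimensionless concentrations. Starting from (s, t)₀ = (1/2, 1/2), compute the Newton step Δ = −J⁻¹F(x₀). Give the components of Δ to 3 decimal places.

(-1.448, 1.411)

At (1/2, 1/2): F = (-6.52372, 2.625).
Jacobian J = [[-10·s·t + 2·t^2 - exp(s) - 5, -5·s^2 + 4·s·t - 8·t], [8·s·t + 4·s + t^2, 4·s^2 + 2·s·t + 1]].
At the point, J = [[-8.64872, -4.250], [4.250, 2.500]] (det J = -3.55930).
Solving J·Δ = −F gives Δ = (-1.448, 1.411).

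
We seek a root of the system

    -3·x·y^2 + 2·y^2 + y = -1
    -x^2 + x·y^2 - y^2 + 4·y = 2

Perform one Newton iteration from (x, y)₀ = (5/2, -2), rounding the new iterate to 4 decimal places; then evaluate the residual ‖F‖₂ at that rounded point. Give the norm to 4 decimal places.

235.4484

At (5/2, -2): F = (-23.0000, -10.2500).
Jacobian J = [[-3·y^2, -6·x·y + 4·y + 1], [-2·x + y^2, 2·x·y - 2·y + 4]].
At the point, J = [[-12.0000, 23.0000], [-1.0000, -2.0000]] (det J = 47.0000).
Solving J·Δ = −F gives Δ = (-5.9947, -2.1277).
Then the next iterate is (x, y)₁ = (-3.4947, -4.1277).
Re-evaluating at (-3.4947, -4.1277): F = (209.575238, -107.304010), so ‖F‖₂ = 235.4484.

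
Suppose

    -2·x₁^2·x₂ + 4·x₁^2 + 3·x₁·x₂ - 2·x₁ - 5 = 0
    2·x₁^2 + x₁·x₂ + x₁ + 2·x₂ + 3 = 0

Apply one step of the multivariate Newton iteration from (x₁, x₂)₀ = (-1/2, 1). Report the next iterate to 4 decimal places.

At (-1/2, 1): F = (-5.0000, 4.5000).
Jacobian J = [[-4·x₁·x₂ + 8·x₁ + 3·x₂ - 2, -2·x₁^2 + 3·x₁], [4·x₁ + x₂ + 1, x₁ + 2]].
At the point, J = [[-1.0000, -2.0000], [0.0000, 1.5000]] (det J = -1.5000).
Solving J·Δ = −F gives Δ = (1.0000, -3.0000).
Then the next iterate is (x₁, x₂)₁ = (0.5000, -2.0000).

(0.5000, -2.0000)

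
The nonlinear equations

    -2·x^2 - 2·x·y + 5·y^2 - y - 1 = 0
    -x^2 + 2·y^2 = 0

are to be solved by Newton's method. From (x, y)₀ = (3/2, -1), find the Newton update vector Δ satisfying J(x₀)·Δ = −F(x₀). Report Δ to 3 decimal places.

(-0.673, 0.442)

At (3/2, -1): F = (3.500, -0.250).
Jacobian J = [[-4·x - 2·y, -2·x + 10·y - 1], [-2·x, 4·y]].
At the point, J = [[-4.000, -14.000], [-3.000, -4.000]] (det J = -26.000).
Solving J·Δ = −F gives Δ = (-0.673, 0.442).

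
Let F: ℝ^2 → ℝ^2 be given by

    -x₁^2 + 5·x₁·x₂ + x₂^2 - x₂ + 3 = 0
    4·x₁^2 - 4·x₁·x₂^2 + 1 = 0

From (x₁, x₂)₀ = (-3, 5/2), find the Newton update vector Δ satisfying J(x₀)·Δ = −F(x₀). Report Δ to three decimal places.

At (-3, 5/2): F = (-39.750, 112.000).
Jacobian J = [[-2·x₁ + 5·x₂, 5·x₁ + 2·x₂ - 1], [8·x₁ - 4·x₂^2, -8·x₁·x₂]].
At the point, J = [[18.500, -11.000], [-49.000, 60.000]] (det J = 571.000).
Solving J·Δ = −F gives Δ = (2.019, -0.218).

(2.019, -0.218)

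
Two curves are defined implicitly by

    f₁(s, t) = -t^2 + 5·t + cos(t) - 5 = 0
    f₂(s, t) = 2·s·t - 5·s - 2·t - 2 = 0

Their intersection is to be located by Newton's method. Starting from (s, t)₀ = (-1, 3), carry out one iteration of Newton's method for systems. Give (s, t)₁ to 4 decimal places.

(8.0351, 3.0088)

At (-1, 3): F = (0.010008, -9.0000).
Jacobian J = [[0, -2·t - sin(t) + 5], [2·t - 5, 2·s - 2]].
At the point, J = [[0.0000, -1.141120], [1.0000, -4.0000]] (det J = 1.141120).
Solving J·Δ = −F gives Δ = (9.0351, 0.0088).
Then the next iterate is (s, t)₁ = (8.0351, 3.0088).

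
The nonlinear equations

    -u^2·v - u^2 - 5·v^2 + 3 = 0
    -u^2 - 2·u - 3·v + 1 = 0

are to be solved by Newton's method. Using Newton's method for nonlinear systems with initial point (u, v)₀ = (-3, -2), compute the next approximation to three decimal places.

At (-3, -2): F = (-8.000, 4.000).
Jacobian J = [[-2·u·v - 2·u, -u^2 - 10·v], [-2·u - 2, -3]].
At the point, J = [[-6.000, 11.000], [4.000, -3.000]] (det J = -26.000).
Solving J·Δ = −F gives Δ = (-0.769, 0.308).
Then the next iterate is (u, v)₁ = (-3.769, -1.692).

(-3.769, -1.692)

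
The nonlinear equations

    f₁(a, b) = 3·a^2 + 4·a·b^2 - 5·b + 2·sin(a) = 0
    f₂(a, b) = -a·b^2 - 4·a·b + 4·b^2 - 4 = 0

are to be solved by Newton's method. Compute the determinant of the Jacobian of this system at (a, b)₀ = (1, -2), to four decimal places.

-285.2897

J = [[6·a + 4·b^2 + 2·cos(a), 8·a·b - 5], [-b^2 - 4·b, -2·a·b - 4·a + 8·b]].
At the point, J = [[23.080605, -21.0000], [4.0000, -16.0000]].
det J = -285.2897.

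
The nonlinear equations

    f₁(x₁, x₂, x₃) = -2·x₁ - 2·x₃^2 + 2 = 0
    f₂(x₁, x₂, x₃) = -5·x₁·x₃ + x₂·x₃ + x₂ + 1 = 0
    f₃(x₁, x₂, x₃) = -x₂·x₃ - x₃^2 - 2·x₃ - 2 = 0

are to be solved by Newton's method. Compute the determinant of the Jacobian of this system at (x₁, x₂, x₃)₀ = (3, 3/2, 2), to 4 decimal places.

-61.0000

J = [[-2, 0, -4·x₃], [-5·x₃, x₃ + 1, -5·x₁ + x₂], [0, -x₃, -x₂ - 2·x₃ - 2]].
At the point, J = [[-2.0000, 0.0000, -8.0000], [-10.0000, 3.0000, -13.5000], [0.0000, -2.0000, -7.5000]].
det J = -61.0000.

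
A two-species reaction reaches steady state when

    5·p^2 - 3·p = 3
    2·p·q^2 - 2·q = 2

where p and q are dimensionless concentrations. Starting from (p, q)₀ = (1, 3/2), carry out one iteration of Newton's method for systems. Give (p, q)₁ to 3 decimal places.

(1.143, 1.464)

At (1, 3/2): F = (-1.000, -0.500).
Jacobian J = [[10·p - 3, 0], [2·q^2, 4·p·q - 2]].
At the point, J = [[7.000, 0.000], [4.500, 4.000]] (det J = 28.000).
Solving J·Δ = −F gives Δ = (0.143, -0.036).
Then the next iterate is (p, q)₁ = (1.143, 1.464).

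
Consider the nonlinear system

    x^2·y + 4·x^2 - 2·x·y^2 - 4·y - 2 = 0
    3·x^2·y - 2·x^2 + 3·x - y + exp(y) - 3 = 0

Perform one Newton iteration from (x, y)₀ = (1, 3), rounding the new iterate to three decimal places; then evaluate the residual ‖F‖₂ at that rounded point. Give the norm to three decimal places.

16.118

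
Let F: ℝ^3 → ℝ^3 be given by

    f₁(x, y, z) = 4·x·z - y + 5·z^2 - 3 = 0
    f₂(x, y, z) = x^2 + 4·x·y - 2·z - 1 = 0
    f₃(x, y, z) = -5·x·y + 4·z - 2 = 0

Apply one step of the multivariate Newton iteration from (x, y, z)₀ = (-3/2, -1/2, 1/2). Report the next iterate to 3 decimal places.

At (-3/2, -1/2, 1/2): F = (-4.250, 3.250, -3.750).
Jacobian J = [[4·z, -1, 4·x + 10·z], [2·x + 4·y, 4·x, -2], [-5·y, -5·x, 4]].
At the point, J = [[2.000, -1.000, -1.000], [-5.000, -6.000, -2.000], [2.500, 7.500, 4.000]] (det J = -10.500).
Solving J·Δ = −F gives Δ = (3.988, -6.036, 9.762).
Then the next iterate is (x, y, z)₁ = (2.488, -6.536, 10.262).

(2.488, -6.536, 10.262)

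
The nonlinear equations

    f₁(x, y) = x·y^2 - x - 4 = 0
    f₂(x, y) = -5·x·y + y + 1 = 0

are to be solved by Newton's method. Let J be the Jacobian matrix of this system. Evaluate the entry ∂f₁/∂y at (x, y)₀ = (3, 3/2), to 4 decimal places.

9.0000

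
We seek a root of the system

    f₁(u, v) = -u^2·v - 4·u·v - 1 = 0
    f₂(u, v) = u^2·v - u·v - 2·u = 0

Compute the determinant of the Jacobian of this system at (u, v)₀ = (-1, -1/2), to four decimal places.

3.5000

J = [[-2·u·v - 4·v, -u^2 - 4·u], [2·u·v - v - 2, u^2 - u]].
At the point, J = [[1.0000, 3.0000], [-0.5000, 2.0000]].
det J = 3.5000.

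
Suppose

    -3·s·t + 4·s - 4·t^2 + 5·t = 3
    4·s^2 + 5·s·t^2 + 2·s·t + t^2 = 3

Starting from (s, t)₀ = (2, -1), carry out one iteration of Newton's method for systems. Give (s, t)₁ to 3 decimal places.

At (2, -1): F = (2.000, 20.000).
Jacobian J = [[-3·t + 4, -3·s - 8·t + 5], [8·s + 5·t^2 + 2·t, 10·s·t + 2·s + 2·t]].
At the point, J = [[7.000, 7.000], [19.000, -18.000]] (det J = -259.000).
Solving J·Δ = −F gives Δ = (-0.680, 0.394).
Then the next iterate is (s, t)₁ = (1.320, -0.606).

(1.320, -0.606)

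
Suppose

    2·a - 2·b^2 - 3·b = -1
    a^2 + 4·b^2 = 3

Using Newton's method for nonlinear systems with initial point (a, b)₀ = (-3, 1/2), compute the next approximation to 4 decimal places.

At (-3, 1/2): F = (-7.0000, 7.0000).
Jacobian J = [[2, -4·b - 3], [2·a, 8·b]].
At the point, J = [[2.0000, -5.0000], [-6.0000, 4.0000]] (det J = -22.0000).
Solving J·Δ = −F gives Δ = (0.3182, -1.2727).
Then the next iterate is (a, b)₁ = (-2.6818, -0.7727).

(-2.6818, -0.7727)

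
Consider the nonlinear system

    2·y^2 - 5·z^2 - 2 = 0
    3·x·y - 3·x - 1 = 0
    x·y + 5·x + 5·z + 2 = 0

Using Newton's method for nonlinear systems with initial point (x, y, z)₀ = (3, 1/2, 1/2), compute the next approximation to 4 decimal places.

At (3, 1/2, 1/2): F = (-2.7500, -5.5000, 21.0000).
Jacobian J = [[0, 4·y, -10·z], [3·y - 3, 3·x, 0], [y + 5, x, 5]].
At the point, J = [[0.0000, 2.0000, -5.0000], [-1.5000, 9.0000, 0.0000], [5.5000, 3.0000, 5.0000]] (det J = 285.0000).
Solving J·Δ = −F gives Δ = (-3.3640, 0.0504, -0.5298).
Then the next iterate is (x, y, z)₁ = (-0.3640, 0.5504, -0.0298).

(-0.3640, 0.5504, -0.0298)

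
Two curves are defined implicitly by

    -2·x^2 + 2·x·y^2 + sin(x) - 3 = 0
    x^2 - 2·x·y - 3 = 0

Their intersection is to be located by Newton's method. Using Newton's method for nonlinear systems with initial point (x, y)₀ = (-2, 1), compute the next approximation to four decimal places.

At (-2, 1): F = (-15.909297, 5.0000).
Jacobian J = [[-4·x + 2·y^2 + cos(x), 4·x·y], [2·x - 2·y, -2·x]].
At the point, J = [[9.583853, -8.0000], [-6.0000, 4.0000]] (det J = -9.664587).
Solving J·Δ = −F gives Δ = (-2.4458, -4.9186).
Then the next iterate is (x, y)₁ = (-4.4458, -3.9186).

(-4.4458, -3.9186)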